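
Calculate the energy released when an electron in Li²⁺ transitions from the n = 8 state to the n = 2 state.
28.69952 eV

The energy levels are E_n = -13.6057 Z² eV / n².

Energy at n = 8: E_8 = -13.6057 × 3² / 8² = -1.91330156 eV
Energy at n = 2: E_2 = -13.6057 × 3² / 2² = -30.61282500 eV

For emission (electron falling to lower state), the photon energy is:
E_photon = E_8 - E_2 = |-1.91330156 - (-30.61282500)|
E_photon = 28.69952 eV

This energy is carried away by the emitted photon.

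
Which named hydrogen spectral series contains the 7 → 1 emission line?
Lyman series

The spectral series in hydrogen are named based on the final (lower) energy level:
- Lyman series: n_final = 1 (ultraviolet)
- Balmer series: n_final = 2 (visible/near-UV)
- Paschen series: n_final = 3 (infrared)
- Brackett series: n_final = 4 (infrared)
- Pfund series: n_final = 5 (far infrared)

Since this transition ends at n = 1, it belongs to the Lyman series.

For reference, this 7 → 1 line has photon energy
ΔE = 13.6057 eV × (1/1² - 1/7²) = 13.328033 eV,
corresponding to wavelength λ = hc/ΔE = 1239.84 eV·nm / 13.328033 eV = 93.0250 nm in the ultraviolet region.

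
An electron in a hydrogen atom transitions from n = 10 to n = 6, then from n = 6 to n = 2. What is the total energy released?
3.26537 eV

The energy levels of hydrogen are E_n = -13.6057 / n² eV.

First transition (10 → 6):
ΔE₁ = |E_6 - E_10|
ΔE₁ = |-0.37793611111 - (-0.13605700000)| = 0.24187911 eV

Second transition (6 → 2):
ΔE₂ = |E_2 - E_6|
ΔE₂ = |-3.40142500000 - (-0.37793611111)| = 3.02348889 eV

Total energy released:
E_total = ΔE₁ + ΔE₂ = 0.24187911 + 3.02348889 = 3.26537 eV

Note: This equals the direct transition 10 → 2: 3.26537 eV ✓
Energy is conserved regardless of the path taken.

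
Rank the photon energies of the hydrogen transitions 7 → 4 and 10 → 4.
10 → 4

Calculate the energy for each transition:

Transition 7 → 4:
ΔE₁ = |E_4 - E_7| = |-13.6057/4² - (-13.6057/7²)|
ΔE₁ = |-0.85035625 - (-0.27766735)| = 0.57269 eV

Transition 10 → 4:
ΔE₂ = |E_4 - E_10| = |-13.6057/4² - (-13.6057/10²)|
ΔE₂ = |-0.85035625 - (-0.13605700)| = 0.71430 eV

Since 0.71430 eV > 0.57269 eV, the transition 10 → 4 emits the more energetic photon.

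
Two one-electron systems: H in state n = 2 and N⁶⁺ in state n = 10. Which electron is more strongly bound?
N⁶⁺ at n = 10 (E = -6.667 eV)

Using E_n = -13.6057 Z² / n² eV:

H (Z = 1) at n = 2:
E = -13.6057 × 1² / 2² = -13.6057 × 1 / 4 = -3.401425 eV

N⁶⁺ (Z = 7) at n = 10:
E = -13.6057 × 7² / 10² = -13.6057 × 49 / 100 = -6.666793 eV

Since -6.666793 eV < -3.401425 eV,
N⁶⁺ at n = 10 is more tightly bound (requires more energy to ionize).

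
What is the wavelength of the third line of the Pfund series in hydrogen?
3738.52 nm

The lines of a series are numbered from the longest wavelength (smallest ΔE) outward; the third line is the transition from n = n_f + 3 to n_f.
The Pfund series has all transitions ending at n_f = 5.

For H, the third line (γ-line) is the jump from n = 8 to n = 5:
E_8 = -13.6057 / 8² = -0.21258906 eV
E_5 = -13.6057 / 5² = -0.54422800 eV
ΔE = E_8 - E_5 = 0.33163894 eV

λ = hc/E = 1239.84 eV·nm / 0.33163894 eV
λ = 3738.52 nm

This is the γ-line of the Pfund series in H.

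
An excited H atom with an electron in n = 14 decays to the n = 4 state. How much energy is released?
0.780939 eV

The energy levels are E_n = -13.6057 eV / n².

Energy at n = 14: E_14 = -13.6057 / 14² = -0.069416837 eV
Energy at n = 4: E_4 = -13.6057 / 4² = -0.850356250 eV

For emission (electron falling to lower state), the photon energy is:
E_photon = E_14 - E_4 = |-0.069416837 - (-0.850356250)|
E_photon = 0.780939 eV

This energy is carried away by the emitted photon.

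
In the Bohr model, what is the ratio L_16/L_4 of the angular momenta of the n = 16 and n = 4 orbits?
4.0000

In the Bohr model, L_n = nℏ, so the ratio is purely the ratio of quantum numbers:

L_16/L_4 = 16ℏ / 4ℏ = 16/4 = 4.0000

The angular momentum scales linearly with n.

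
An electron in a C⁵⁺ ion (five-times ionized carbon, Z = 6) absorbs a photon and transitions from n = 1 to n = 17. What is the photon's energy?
488.11 eV

The energy levels of a hydrogen-like atom are E_n = -13.6057 Z² eV / n².

Energy at n = 1: E_1 = -13.6057 × 6² / 1² = -489.80520 eV
Energy at n = 17: E_17 = -13.6057 × 6² / 17² = -1.69483 eV

The excitation energy is the difference:
ΔE = E_17 - E_1
ΔE = -1.69483 - (-489.80520)
ΔE = 488.11 eV

Since this is positive, energy must be absorbed (photon absorption).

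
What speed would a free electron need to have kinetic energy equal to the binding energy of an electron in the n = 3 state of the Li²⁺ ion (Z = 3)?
2.1877e+06 m/s (or 0.73% of c)

The binding energy at n = 3 for Li²⁺ is:
E_3 = -13.6057 × 3²/3² = -13.605700 eV
|E_3| = 13.605700 eV

Convert to Joules:
KE = 13.605700 eV × (1.602177 × 10⁻¹⁹ J/eV) = 2.179874e-18 J

Using KE = ½mv²:
v = √(2·KE/m_e)
v = √(2 × 2.179874e-18 J / 9.10938 × 10⁻³¹ kg)
v = 2.1877e+06 m/s

This is approximately 0.73% the speed of light.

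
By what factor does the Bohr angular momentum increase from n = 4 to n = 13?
3.2500

In the Bohr model, L_n = nℏ, so the ratio is purely the ratio of quantum numbers:

L_13/L_4 = 13ℏ / 4ℏ = 13/4 = 3.2500

The angular momentum scales linearly with n.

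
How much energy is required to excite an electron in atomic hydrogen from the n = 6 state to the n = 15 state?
0.31747 eV

The energy levels of a hydrogen-like atom are E_n = -13.6057 eV / n².

Energy at n = 6: E_6 = -13.6057 / 6² = -0.37793611 eV
Energy at n = 15: E_15 = -13.6057 / 15² = -0.06046978 eV

The excitation energy is the difference:
ΔE = E_15 - E_6
ΔE = -0.06046978 - (-0.37793611)
ΔE = 0.31747 eV

Since this is positive, energy must be absorbed (photon absorption).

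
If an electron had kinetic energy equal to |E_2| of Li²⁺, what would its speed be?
3.28e+06 m/s (or 1.09% of c)

The binding energy at n = 2 for Li²⁺ is:
E_2 = -13.6057 × 3²/2² = -30.6128 eV
|E_2| = 30.6128 eV

Convert to Joules:
KE = 30.6128 eV × (1.602177 × 10⁻¹⁹ J/eV) = 4.9047e-18 J

Using KE = ½mv²:
v = √(2·KE/m_e)
v = √(2 × 4.9047e-18 J / 9.10938 × 10⁻³¹ kg)
v = 3.28e+06 m/s

This is approximately 1.09% the speed of light.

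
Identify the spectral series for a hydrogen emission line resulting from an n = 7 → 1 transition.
Lyman series

The spectral series in hydrogen are named based on the final (lower) energy level:
- Lyman series: n_final = 1 (ultraviolet)
- Balmer series: n_final = 2 (visible/near-UV)
- Paschen series: n_final = 3 (infrared)
- Brackett series: n_final = 4 (infrared)
- Pfund series: n_final = 5 (far infrared)

Since this transition ends at n = 1, it belongs to the Lyman series.

For reference, this 7 → 1 line has photon energy
ΔE = 13.6057 eV × (1/1² - 1/7²) = 13.32803265 eV,
corresponding to wavelength λ = hc/ΔE = 1239.84 eV·nm / 13.32803265 eV = 93.024982 nm in the ultraviolet region.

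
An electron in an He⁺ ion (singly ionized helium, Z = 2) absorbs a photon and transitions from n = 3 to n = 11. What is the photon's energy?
5.597203 eV

The energy levels of a hydrogen-like atom are E_n = -13.6057 Z² eV / n².

Energy at n = 3: E_3 = -13.6057 × 2² / 3² = -6.046977778 eV
Energy at n = 11: E_11 = -13.6057 × 2² / 11² = -0.449775207 eV

The excitation energy is the difference:
ΔE = E_11 - E_3
ΔE = -0.449775207 - (-6.046977778)
ΔE = 5.597203 eV

Since this is positive, energy must be absorbed (photon absorption).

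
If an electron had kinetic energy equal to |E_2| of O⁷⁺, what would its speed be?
8.75077e+06 m/s (or 2.919% of c)

The binding energy at n = 2 for O⁷⁺ is:
E_2 = -13.6057 × 8²/2² = -217.691200 eV
|E_2| = 217.691200 eV

Convert to Joules:
KE = 217.691200 eV × (1.602177 × 10⁻¹⁹ J/eV) = 3.4877983e-17 J

Using KE = ½mv²:
v = √(2·KE/m_e)
v = √(2 × 3.4877983e-17 J / 9.10938 × 10⁻³¹ kg)
v = 8.75077e+06 m/s

This is approximately 2.919% the speed of light.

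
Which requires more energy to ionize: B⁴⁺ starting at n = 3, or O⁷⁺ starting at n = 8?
B⁴⁺ at n = 3 (E = -37.79 eV)

Using E_n = -13.6057 Z² / n² eV:

B⁴⁺ (Z = 5) at n = 3:
E = -13.6057 × 5² / 3² = -13.6057 × 25 / 9 = -37.79361 eV

O⁷⁺ (Z = 8) at n = 8:
E = -13.6057 × 8² / 8² = -13.6057 × 64 / 64 = -13.60570 eV

Since -37.79361 eV < -13.60570 eV,
B⁴⁺ at n = 3 is more tightly bound (requires more energy to ionize).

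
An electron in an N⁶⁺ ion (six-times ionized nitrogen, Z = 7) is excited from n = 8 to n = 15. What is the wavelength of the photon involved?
166.33563 nm

First, find the transition energy using E_n = -13.6057 Z² / n² eV:
E_8 = -13.6057 × 7² / 8² = -10.416864063 eV
E_15 = -13.6057 × 7² / 15² = -2.963019111 eV

Photon energy: |ΔE| = |E_15 - E_8| = 7.453844952 eV

Convert to wavelength using E = hc/λ with hc = 1239.84 eV·nm:
λ = hc/E = 1239.84 eV·nm / 7.453844952 eV
λ = 166.33563 nm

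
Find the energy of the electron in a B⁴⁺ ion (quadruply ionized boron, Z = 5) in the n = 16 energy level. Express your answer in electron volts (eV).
-1.329 eV

The energy levels of a hydrogen-like atom are given by:
E_n = -13.6057 Z² / n² eV  (with Z = 5 for B⁴⁺)

For n = 16:
E_16 = -13.6057 × 5² / 16²
E_16 = -13.6057 × 25 / 256
E_16 = -1.329 eV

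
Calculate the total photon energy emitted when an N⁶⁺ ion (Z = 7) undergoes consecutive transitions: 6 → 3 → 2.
148.150956 eV

The energy levels of N⁶⁺ are E_n = -13.6057 × 7² / n² eV.

First transition (6 → 3):
ΔE₁ = |E_3 - E_6|
ΔE₁ = |-74.075477777778 - (-18.518869444444)| = 55.556608333 eV

Second transition (3 → 2):
ΔE₂ = |E_2 - E_3|
ΔE₂ = |-166.669825000000 - (-74.075477777778)| = 92.594347222 eV

Total energy released:
E_total = ΔE₁ + ΔE₂ = 55.556608333 + 92.594347222 = 148.150956 eV

Note: This equals the direct transition 6 → 2: 148.150956 eV ✓
Energy is conserved regardless of the path taken.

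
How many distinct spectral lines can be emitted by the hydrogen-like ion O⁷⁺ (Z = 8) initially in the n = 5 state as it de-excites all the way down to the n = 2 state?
6

The electron can occupy levels n = 2, 3, ..., 5 during de-excitation — that is m = 5 - 2 + 1 = 4 distinct levels.

The number of distinct spectral lines equals the number of ways to choose 2 of these m levels (each pair gives one possible emission transition):

Number of lines = m(m-1)/2 = 4×3/2 = 6

These correspond to all possible transitions between the 4 levels:
5 → 4, 5 → 3, 5 → 2, 4 → 3, 4 → 2, 3 → 2

Each transition produces a photon with a unique energy (and thus wavelength). This count does not depend on Z.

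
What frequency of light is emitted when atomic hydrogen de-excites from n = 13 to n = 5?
1.12127e+14 Hz

First, find the transition energy:
E_13 = -13.6057 / 13² = -0.080507101 eV
E_5 = -13.6057 / 5² = -0.544228000 eV
|ΔE| = |E_5 - E_13| = 0.463720899 eV

Convert to Joules: E = 0.463720899 eV × (1.602177 × 10⁻¹⁹ J/eV) = 7.4296296e-20 J

Using E = hf:
f = E/h = 7.4296296e-20 J / (6.62607 × 10⁻³⁴ J·s)
f = 1.12127e+14 Hz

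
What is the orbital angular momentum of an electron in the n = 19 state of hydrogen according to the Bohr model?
2.00369e-33 J·s (or 19ℏ)

In the Bohr model, angular momentum is quantized:
L = nℏ

where ℏ = h/(2π) = 1.0545718e-34 J·s

For n = 19:
L = 19 × 1.0545718e-34 J·s
L = 2.00369e-33 J·s

This can also be written as L = 19ℏ.
The angular momentum is an integer multiple of the reduced Planck constant.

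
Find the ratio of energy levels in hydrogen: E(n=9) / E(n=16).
3.160494

Using E_n = -13.6057 Z² / n² eV with Z = 1:

E_9 = -13.6057 / 9² = -13.6057 / 81 = -0.167971604938 eV
E_16 = -13.6057 / 16² = -13.6057 / 256 = -0.053147265625 eV

The ratio is:
E_9/E_16 = (-0.167971604938) / (-0.053147265625)
E_9/E_16 = (-13.6057/81) / (-13.6057/256)
E_9/E_16 = 256/81
E_9/E_16 = 3.160494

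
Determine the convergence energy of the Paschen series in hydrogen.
1.51174 eV

The series limit corresponds to the transition from n = ∞ to n = 3.
This is the highest energy (shortest wavelength) transition in the Paschen series.

E_∞ = 0 eV
E_3 = -13.6057 / 3² = -1.51174 eV

Energy at series limit:
ΔE = E_∞ - E_3 = 0 - (-1.51174) = 1.51174 eV

This energy equals the ionization energy from the n = 3 state of hydrogen.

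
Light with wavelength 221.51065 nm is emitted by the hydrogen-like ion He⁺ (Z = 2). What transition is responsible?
n = 11 → n = 3

First, find the photon energy from the wavelength (hc = 1239.84 eV·nm):
E = hc/λ = 1239.84 eV·nm / 221.51065 nm = 5.5972027 eV

The energy levels of He⁺ satisfy E_n = -13.6057 × 2² / n² eV, so an emission n_i → n_f releases
ΔE = 13.6057 × 2² × (1/n_f² − 1/n_i²) eV.

Setting ΔE equal to the photon energy:
1/n_f² − 1/n_i² = 5.5972027 / (13.6057 × 2²) = 0.10284665

Since 1/n_i² must be positive, we need 1/n_f² > 0.10284665, i.e. n_f ≤ 3. For each allowed n_f, solve n_i = (1/n_f² − 0.10284665)^(−1/2) and check whether it is a whole number:
  n_f = 1: 1/n_i² = 1.00000000 − 0.10284665 = 0.89715335 → n_i = 1.056  (not an integer) ✗
  n_f = 2: 1/n_i² = 0.25000000 − 0.10284665 = 0.14715335 → n_i = 2.607  (not an integer) ✗
  n_f = 3: 1/n_i² = 0.11111111 − 0.10284665 = 0.00826446 → n_i = 11.000  → integer, n_i = 11 ✓

Only n_f = 3 gives an integer upper level, n_i = 11.

The transition is from n = 11 to n = 3 (emission).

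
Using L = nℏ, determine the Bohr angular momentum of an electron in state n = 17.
1.79e-33 J·s (or 17ℏ)

In the Bohr model, angular momentum is quantized:
L = nℏ

where ℏ = h/(2π) = 1.0546e-34 J·s

For n = 17:
L = 17 × 1.0546e-34 J·s
L = 1.79e-33 J·s

This can also be written as L = 17ℏ.
The angular momentum is an integer multiple of the reduced Planck constant.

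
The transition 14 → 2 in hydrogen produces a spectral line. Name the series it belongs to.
Balmer series

The spectral series in hydrogen are named based on the final (lower) energy level:
- Lyman series: n_final = 1 (ultraviolet)
- Balmer series: n_final = 2 (visible/near-UV)
- Paschen series: n_final = 3 (infrared)
- Brackett series: n_final = 4 (infrared)
- Pfund series: n_final = 5 (far infrared)

Since this transition ends at n = 2, it belongs to the Balmer series.

For reference, this 14 → 2 line has photon energy
ΔE = 13.6057 eV × (1/2² - 1/14²) = 3.3320081633 eV,
corresponding to wavelength λ = hc/ΔE = 1239.84 eV·nm / 3.3320081633 eV = 372.099929 nm in the visible/near-UV region.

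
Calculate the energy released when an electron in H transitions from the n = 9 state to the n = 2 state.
3.23345 eV

The energy levels are E_n = -13.6057 eV / n².

Energy at n = 9: E_9 = -13.6057 / 9² = -0.16797160 eV
Energy at n = 2: E_2 = -13.6057 / 2² = -3.40142500 eV

For emission (electron falling to lower state), the photon energy is:
E_photon = E_9 - E_2 = |-0.16797160 - (-3.40142500)|
E_photon = 3.23345 eV

This energy is carried away by the emitted photon.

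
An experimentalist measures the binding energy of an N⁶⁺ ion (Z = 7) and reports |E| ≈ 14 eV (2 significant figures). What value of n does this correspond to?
n = 7

The exact energy levels follow E_n = -13.6057 Z² / n² eV with Z = 7.

The measured value (-14 eV) is reported to only 2 significant figures, so we must test candidate n values and see which one matches to that precision.

Candidate energies:
  n = 5:  E = -13.6057 × 7² / 5² = -26.66717 eV
  n = 6:  E = -13.6057 × 7² / 6² = -18.51887 eV
  n = 7:  E = -13.6057 × 7² / 7² = -13.60570 eV  ← matches
  n = 8:  E = -13.6057 × 7² / 8² = -10.41686 eV
  n = 9:  E = -13.6057 × 7² / 9² = -8.23061 eV

Checking against the measurement of -14 eV (2 sig figs), only n = 7 agrees:
E_7 = -13.60570 eV, which rounds to -14 eV ✓

Therefore n = 7.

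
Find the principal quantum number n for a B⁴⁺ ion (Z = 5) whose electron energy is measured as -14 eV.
n = 5

The exact energy levels follow E_n = -13.6057 Z² / n² eV with Z = 5.

The measured value (-14 eV) is reported to only 2 significant figures, so we must test candidate n values and see which one matches to that precision.

Candidate energies:
  n = 3:  E = -13.6057 × 5² / 3² = -37.793611 eV
  n = 4:  E = -13.6057 × 5² / 4² = -21.258906 eV
  n = 5:  E = -13.6057 × 5² / 5² = -13.605700 eV  ← matches
  n = 6:  E = -13.6057 × 5² / 6² = -9.448403 eV
  n = 7:  E = -13.6057 × 5² / 7² = -6.941684 eV

Checking against the measurement of -14 eV (2 sig figs), only n = 5 agrees:
E_5 = -13.605700 eV, which rounds to -14 eV ✓

Therefore n = 5.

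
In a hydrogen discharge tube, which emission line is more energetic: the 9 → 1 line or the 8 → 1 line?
9 → 1

Calculate the energy for each transition:

Transition 9 → 1:
ΔE₁ = |E_1 - E_9| = |-13.6057/1² - (-13.6057/9²)|
ΔE₁ = |-13.60570000000 - (-0.16797160494)| = 13.43772840 eV

Transition 8 → 1:
ΔE₂ = |E_1 - E_8| = |-13.6057/1² - (-13.6057/8²)|
ΔE₂ = |-13.60570000000 - (-0.21258906250)| = 13.39311094 eV

Since 13.43772840 eV > 13.39311094 eV, the transition 9 → 1 emits the more energetic photon.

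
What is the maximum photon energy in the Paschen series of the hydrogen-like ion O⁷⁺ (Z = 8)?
96.75164 eV

The series limit corresponds to the transition from n = ∞ to n = 3.
This is the highest energy (shortest wavelength) transition in the Paschen series.

E_∞ = 0 eV
E_3 = -13.6057 × 8² / 3² = -96.75164 eV

Energy at series limit:
ΔE = E_∞ - E_3 = 0 - (-96.75164) = 96.75164 eV

This energy equals the ionization energy from the n = 3 state of O⁷⁺.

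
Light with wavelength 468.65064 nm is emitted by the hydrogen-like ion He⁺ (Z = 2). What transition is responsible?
n = 4 → n = 3

First, find the photon energy from the wavelength (hc = 1239.84 eV·nm):
E = hc/λ = 1239.84 eV·nm / 468.65064 nm = 2.6455528 eV

The energy levels of He⁺ satisfy E_n = -13.6057 × 2² / n² eV, so an emission n_i → n_f releases
ΔE = 13.6057 × 2² × (1/n_f² − 1/n_i²) eV.

Setting ΔE equal to the photon energy:
1/n_f² − 1/n_i² = 2.6455528 / (13.6057 × 2²) = 0.048611112

Since 1/n_i² must be positive, we need 1/n_f² > 0.048611112, i.e. n_f ≤ 4. For each allowed n_f, solve n_i = (1/n_f² − 0.048611112)^(−1/2) and check whether it is a whole number:
  n_f = 1: 1/n_i² = 1.000000000 − 0.048611112 = 0.951388888 → n_i = 1.025  (not an integer) ✗
  n_f = 2: 1/n_i² = 0.250000000 − 0.048611112 = 0.201388888 → n_i = 2.228  (not an integer) ✗
  n_f = 3: 1/n_i² = 0.111111111 − 0.048611112 = 0.062499999 → n_i = 4.000  → integer, n_i = 4 ✓
  n_f = 4: 1/n_i² = 0.062500000 − 0.048611112 = 0.013888888 → n_i = 8.485  (not an integer) ✗

Only n_f = 3 gives an integer upper level, n_i = 4.

The transition is from n = 4 to n = 3 (emission).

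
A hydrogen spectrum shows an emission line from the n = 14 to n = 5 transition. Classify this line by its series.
Pfund series

The spectral series in hydrogen are named based on the final (lower) energy level:
- Lyman series: n_final = 1 (ultraviolet)
- Balmer series: n_final = 2 (visible/near-UV)
- Paschen series: n_final = 3 (infrared)
- Brackett series: n_final = 4 (infrared)
- Pfund series: n_final = 5 (far infrared)

Since this transition ends at n = 5, it belongs to the Pfund series.

For reference, this 14 → 5 line has photon energy
ΔE = 13.6057 eV × (1/5² - 1/14²) = 0.4748111633 eV,
corresponding to wavelength λ = hc/ΔE = 1239.84 eV·nm / 0.4748111633 eV = 2611.2276 nm in the far infrared region.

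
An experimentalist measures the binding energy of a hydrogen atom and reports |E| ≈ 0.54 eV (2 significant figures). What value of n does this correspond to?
n = 5

The exact energy levels follow E_n = -13.6057 eV / n².

The measured value (-0.54 eV) is reported to only 2 significant figures, so we must test candidate n values and see which one matches to that precision.

Candidate energies:
  n = 3:  E = -13.6057/3² = -1.51174 eV
  n = 4:  E = -13.6057/4² = -0.85036 eV
  n = 5:  E = -13.6057/5² = -0.54423 eV  ← matches
  n = 6:  E = -13.6057/6² = -0.37794 eV
  n = 7:  E = -13.6057/7² = -0.27767 eV

Checking against the measurement of -0.54 eV (2 sig figs), only n = 5 agrees:
E_5 = -0.54423 eV, which rounds to -0.54 eV ✓

Therefore n = 5.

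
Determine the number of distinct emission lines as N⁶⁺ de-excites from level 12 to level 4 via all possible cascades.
36

The electron can occupy levels n = 4, 5, ..., 12 during de-excitation — that is m = 12 - 4 + 1 = 9 distinct levels.

The number of distinct spectral lines equals the number of ways to choose 2 of these m levels (each pair gives one possible emission transition):

Number of lines = m(m-1)/2 = 9×8/2 = 36

These correspond to all possible transitions between the 9 levels:
12 → 11, 12 → 10, 12 → 9, 12 → 8, 12 → 7, 12 → 6, 12 → 5, 12 → 4...

Each transition produces a photon with a unique energy (and thus wavelength). This count does not depend on Z.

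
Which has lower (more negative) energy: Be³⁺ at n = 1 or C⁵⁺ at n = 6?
Be³⁺ at n = 1 (E = -217.69 eV)

Using E_n = -13.6057 Z² / n² eV:

Be³⁺ (Z = 4) at n = 1:
E = -13.6057 × 4² / 1² = -13.6057 × 16 / 1 = -217.69120 eV

C⁵⁺ (Z = 6) at n = 6:
E = -13.6057 × 6² / 6² = -13.6057 × 36 / 36 = -13.60570 eV

Since -217.69120 eV < -13.60570 eV,
Be³⁺ at n = 1 is more tightly bound (requires more energy to ionize).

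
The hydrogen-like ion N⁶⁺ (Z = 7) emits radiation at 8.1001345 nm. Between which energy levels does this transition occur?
n = 7 → n = 2

First, find the photon energy from the wavelength (hc = 1239.84 eV·nm):
E = hc/λ = 1239.84 eV·nm / 8.1001345 nm = 153.06413 eV

The energy levels of N⁶⁺ satisfy E_n = -13.6057 × 7² / n² eV, so an emission n_i → n_f releases
ΔE = 13.6057 × 7² × (1/n_f² − 1/n_i²) eV.

Setting ΔE equal to the photon energy:
1/n_f² − 1/n_i² = 153.06413 / (13.6057 × 7²) = 0.22959184

Since 1/n_i² must be positive, we need 1/n_f² > 0.22959184, i.e. n_f ≤ 2. For each allowed n_f, solve n_i = (1/n_f² − 0.22959184)^(−1/2) and check whether it is a whole number:
  n_f = 1: 1/n_i² = 1.00000000 − 0.22959184 = 0.77040816 → n_i = 1.139  (not an integer) ✗
  n_f = 2: 1/n_i² = 0.25000000 − 0.22959184 = 0.02040816 → n_i = 7.000  → integer, n_i = 7 ✓

Only n_f = 2 gives an integer upper level, n_i = 7.

The transition is from n = 7 to n = 2 (emission).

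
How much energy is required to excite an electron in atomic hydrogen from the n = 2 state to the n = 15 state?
3.34 eV

The energy levels of a hydrogen-like atom are E_n = -13.6057 eV / n².

Energy at n = 2: E_2 = -13.6057 / 2² = -3.40143 eV
Energy at n = 15: E_15 = -13.6057 / 15² = -0.06047 eV

The excitation energy is the difference:
ΔE = E_15 - E_2
ΔE = -0.06047 - (-3.40143)
ΔE = 3.34 eV

Since this is positive, energy must be absorbed (photon absorption).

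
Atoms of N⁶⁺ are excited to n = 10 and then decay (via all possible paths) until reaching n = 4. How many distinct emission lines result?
21

The electron can occupy levels n = 4, 5, ..., 10 during de-excitation — that is m = 10 - 4 + 1 = 7 distinct levels.

The number of distinct spectral lines equals the number of ways to choose 2 of these m levels (each pair gives one possible emission transition):

Number of lines = m(m-1)/2 = 7×6/2 = 21

These correspond to all possible transitions between the 7 levels:
10 → 9, 10 → 8, 10 → 7, 10 → 6, 10 → 5, 10 → 4, 9 → 8, 9 → 7...

Each transition produces a photon with a unique energy (and thus wavelength). This count does not depend on Z.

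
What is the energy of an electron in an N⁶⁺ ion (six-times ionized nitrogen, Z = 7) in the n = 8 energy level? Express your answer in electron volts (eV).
-10.416864 eV

The energy levels of a hydrogen-like atom are given by:
E_n = -13.6057 Z² / n² eV  (with Z = 7 for N⁶⁺)

For n = 8:
E_8 = -13.6057 × 7² / 8²
E_8 = -13.6057 × 49 / 64
E_8 = -10.416864 eV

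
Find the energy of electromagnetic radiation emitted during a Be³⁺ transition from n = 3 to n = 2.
30.2349 eV

The energy levels are E_n = -13.6057 Z² eV / n².

Energy at n = 3: E_3 = -13.6057 × 4² / 3² = -24.1879111 eV
Energy at n = 2: E_2 = -13.6057 × 4² / 2² = -54.4228000 eV

For emission (electron falling to lower state), the photon energy is:
E_photon = E_3 - E_2 = |-24.1879111 - (-54.4228000)|
E_photon = 30.2349 eV

This energy is carried away by the emitted photon.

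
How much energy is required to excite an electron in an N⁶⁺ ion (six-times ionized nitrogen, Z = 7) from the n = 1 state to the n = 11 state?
661.17 eV

The energy levels of a hydrogen-like atom are E_n = -13.6057 Z² eV / n².

Energy at n = 1: E_1 = -13.6057 × 7² / 1² = -666.67930 eV
Energy at n = 11: E_11 = -13.6057 × 7² / 11² = -5.50975 eV

The excitation energy is the difference:
ΔE = E_11 - E_1
ΔE = -5.50975 - (-666.67930)
ΔE = 661.17 eV

Since this is positive, energy must be absorbed (photon absorption).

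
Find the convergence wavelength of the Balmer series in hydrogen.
364.506 nm

The series limit corresponds to the transition from n = ∞ to n = 2.
This is the highest energy (shortest wavelength) transition in the Balmer series.

E_∞ = 0 eV
E_2 = -13.6057 / 2² = -3.4014250 eV

Energy at series limit:
ΔE = E_∞ - E_2 = 0 - (-3.4014250) = 3.4014250 eV
λ = hc/E = 1239.84 eV·nm / 3.4014250 eV = 364.506 nm

This energy equals the ionization energy from the n = 2 state of hydrogen.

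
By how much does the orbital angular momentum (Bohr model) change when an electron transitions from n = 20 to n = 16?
4.2183e-34 J·s (or 4ℏ)

In the Bohr model, L_n = nℏ where ℏ = 1.054572e-34 J·s.

L_20 = 20ℏ = 2.109144e-33 J·s
L_16 = 16ℏ = 1.687315e-33 J·s

ΔL = L_20 - L_16 = (20 - 16)ℏ = 4ℏ
ΔL = 4 × 1.054572e-34 J·s = 4.2183e-34 J·s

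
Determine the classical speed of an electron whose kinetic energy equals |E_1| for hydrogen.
2.188e+06 m/s (or 0.729735% of c)

The binding energy at n = 1 for hydrogen is:
E_1 = -13.6057/1² = -13.60570000 eV
|E_1| = 13.60570000 eV

Convert to Joules:
KE = 13.60570000 eV × (1.602177 × 10⁻¹⁹ J/eV) = 2.17987e-18 J

Using KE = ½mv²:
v = √(2·KE/m_e)
v = √(2 × 2.17987e-18 J / 9.10938 × 10⁻³¹ kg)
v = 2.188e+06 m/s

This is approximately 0.729735% the speed of light.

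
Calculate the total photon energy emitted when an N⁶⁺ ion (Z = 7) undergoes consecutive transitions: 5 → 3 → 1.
640.012128 eV

The energy levels of N⁶⁺ are E_n = -13.6057 × 7² / n² eV.

First transition (5 → 3):
ΔE₁ = |E_3 - E_5|
ΔE₁ = |-74.075477777778 - (-26.667172000000)| = 47.408305778 eV

Second transition (3 → 1):
ΔE₂ = |E_1 - E_3|
ΔE₂ = |-666.679300000000 - (-74.075477777778)| = 592.603822222 eV

Total energy released:
E_total = ΔE₁ + ΔE₂ = 47.408305778 + 592.603822222 = 640.012128 eV

Note: This equals the direct transition 5 → 1: 640.012128 eV ✓
Energy is conserved regardless of the path taken.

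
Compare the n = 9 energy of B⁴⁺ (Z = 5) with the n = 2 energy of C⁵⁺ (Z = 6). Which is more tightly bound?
C⁵⁺ at n = 2 (E = -122.451 eV)

Using E_n = -13.6057 Z² / n² eV:

B⁴⁺ (Z = 5) at n = 9:
E = -13.6057 × 5² / 9² = -13.6057 × 25 / 81 = -4.199290 eV

C⁵⁺ (Z = 6) at n = 2:
E = -13.6057 × 6² / 2² = -13.6057 × 36 / 4 = -122.451300 eV

Since -122.451300 eV < -4.199290 eV,
C⁵⁺ at n = 2 is more tightly bound (requires more energy to ionize).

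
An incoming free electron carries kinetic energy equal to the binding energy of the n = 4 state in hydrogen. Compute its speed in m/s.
5.46923e+05 m/s (or 0.1824% of c)

The binding energy at n = 4 for hydrogen is:
E_4 = -13.6057/4² = -0.850356250 eV
|E_4| = 0.850356250 eV

Convert to Joules:
KE = 0.850356250 eV × (1.602177 × 10⁻¹⁹ J/eV) = 1.3624212e-19 J

Using KE = ½mv²:
v = √(2·KE/m_e)
v = √(2 × 1.3624212e-19 J / 9.10938 × 10⁻³¹ kg)
v = 5.46923e+05 m/s

This is approximately 0.1824% the speed of light.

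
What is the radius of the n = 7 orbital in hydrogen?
2.59297 nm (or 25.92968 Å)

The Bohr radius formula is:
r_n = n² a₀ / Z

where a₀ = 0.05291772 nm is the Bohr radius.

For H (Z = 1) at n = 7:
r_7 = 7² × 0.05291772 nm / 1
r_7 = 49 × 0.05291772 nm / 1
r_7 = 2.592968 nm / 1
r_7 = 2.59297 nm

The electron orbits at approximately 2.59297 nm from the nucleus.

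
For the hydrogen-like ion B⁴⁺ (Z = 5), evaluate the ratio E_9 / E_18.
4.0000

Using E_n = -13.6057 Z² / n² eV with Z = 5:

E_9 = -13.6057 × 5² / 9² = -340.1425 / 81 = -4.1992901235 eV
E_18 = -13.6057 × 5² / 18² = -340.1425 / 324 = -1.0498225309 eV

The ratio is:
E_9/E_18 = (-4.1992901235) / (-1.0498225309)
E_9/E_18 = (-340.1425/81) / (-340.1425/324)
E_9/E_18 = 324/81
E_9/E_18 = 4.0000
(Note: the Z² factors cancel in the ratio.)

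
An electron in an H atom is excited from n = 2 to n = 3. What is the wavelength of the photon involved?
656.1109 nm

First, find the transition energy using E_n = -13.6057 / n² eV:
E_2 = -13.6057 / 2² = -3.40142500 eV
E_3 = -13.6057 / 3² = -1.51174444 eV

Photon energy: |ΔE| = |E_3 - E_2| = 1.88968056 eV

Convert to wavelength using E = hc/λ with hc = 1239.84 eV·nm:
λ = hc/E = 1239.84 eV·nm / 1.88968056 eV
λ = 656.1109 nm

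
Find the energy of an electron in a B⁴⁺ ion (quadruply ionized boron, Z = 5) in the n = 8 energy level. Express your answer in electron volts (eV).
-5.31473 eV

The energy levels of a hydrogen-like atom are given by:
E_n = -13.6057 Z² / n² eV  (with Z = 5 for B⁴⁺)

For n = 8:
E_8 = -13.6057 × 5² / 8²
E_8 = -13.6057 × 25 / 64
E_8 = -5.31473 eV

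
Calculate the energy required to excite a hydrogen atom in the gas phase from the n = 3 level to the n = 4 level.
0.661 eV

The energy levels of a hydrogen-like atom are E_n = -13.6057 eV / n².

Energy at n = 3: E_3 = -13.6057 / 3² = -1.511744 eV
Energy at n = 4: E_4 = -13.6057 / 4² = -0.850356 eV

The excitation energy is the difference:
ΔE = E_4 - E_3
ΔE = -0.850356 - (-1.511744)
ΔE = 0.661 eV

Since this is positive, energy must be absorbed (photon absorption).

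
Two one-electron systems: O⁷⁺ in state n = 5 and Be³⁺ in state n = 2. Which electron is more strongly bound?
Be³⁺ at n = 2 (E = -54.422800 eV)

Using E_n = -13.6057 Z² / n² eV:

O⁷⁺ (Z = 8) at n = 5:
E = -13.6057 × 8² / 5² = -13.6057 × 64 / 25 = -34.830592000 eV

Be³⁺ (Z = 4) at n = 2:
E = -13.6057 × 4² / 2² = -13.6057 × 16 / 4 = -54.422800000 eV

Since -54.422800000 eV < -34.830592000 eV,
Be³⁺ at n = 2 is more tightly bound (requires more energy to ionize).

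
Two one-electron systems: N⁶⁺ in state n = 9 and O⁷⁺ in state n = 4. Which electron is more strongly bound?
O⁷⁺ at n = 4 (E = -54.423 eV)

Using E_n = -13.6057 Z² / n² eV:

N⁶⁺ (Z = 7) at n = 9:
E = -13.6057 × 7² / 9² = -13.6057 × 49 / 81 = -8.230609 eV

O⁷⁺ (Z = 8) at n = 4:
E = -13.6057 × 8² / 4² = -13.6057 × 64 / 16 = -54.422800 eV

Since -54.422800 eV < -8.230609 eV,
O⁷⁺ at n = 4 is more tightly bound (requires more energy to ionize).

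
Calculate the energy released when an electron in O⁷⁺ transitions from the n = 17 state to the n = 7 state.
14.76 eV

The energy levels are E_n = -13.6057 Z² eV / n².

Energy at n = 17: E_17 = -13.6057 × 8² / 17² = -3.01303 eV
Energy at n = 7: E_7 = -13.6057 × 8² / 7² = -17.77071 eV

For emission (electron falling to lower state), the photon energy is:
E_photon = E_17 - E_7 = |-3.01303 - (-17.77071)|
E_photon = 14.76 eV

This energy is carried away by the emitted photon.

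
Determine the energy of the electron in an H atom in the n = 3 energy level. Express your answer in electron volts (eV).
-1.5117 eV

The energy levels of a hydrogen-like atom are given by:
E_n = -13.6057 eV / n²

For n = 3:
E_3 = -13.6057 eV / 3²
E_3 = -13.6057 eV / 9
E_3 = -1.5117 eV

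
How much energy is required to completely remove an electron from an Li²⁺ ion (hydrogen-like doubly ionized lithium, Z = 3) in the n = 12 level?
0.8504 eV

The ionization energy is the energy needed to remove the electron completely (n → ∞).

For a hydrogen-like ion with Z = 3, E_n = -13.6057 Z² / n² eV.

At n = 12: E_12 = -13.6057 × 3² / 12² = -0.8503563 eV
At n = ∞: E_∞ = 0 eV

Ionization energy = E_∞ - E_12 = 0 - (-0.8503563) = 0.8503563 eV
Ionization energy ≈ 0.8504 eV

This is also called the binding energy of the electron in state n = 12.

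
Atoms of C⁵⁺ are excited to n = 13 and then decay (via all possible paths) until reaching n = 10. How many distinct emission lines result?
6

The electron can occupy levels n = 10, 11, ..., 13 during de-excitation — that is m = 13 - 10 + 1 = 4 distinct levels.

The number of distinct spectral lines equals the number of ways to choose 2 of these m levels (each pair gives one possible emission transition):

Number of lines = m(m-1)/2 = 4×3/2 = 6

These correspond to all possible transitions between the 4 levels:
13 → 12, 13 → 11, 13 → 10, 12 → 11, 12 → 10, 11 → 10

Each transition produces a photon with a unique energy (and thus wavelength). This count does not depend on Z.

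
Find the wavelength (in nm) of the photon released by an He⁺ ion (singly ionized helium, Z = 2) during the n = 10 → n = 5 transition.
759.39 nm

First, find the transition energy using E_n = -13.6057 Z² / n² eV:
E_10 = -13.6057 × 2² / 10² = -0.544228 eV
E_5 = -13.6057 × 2² / 5² = -2.176912 eV

Photon energy: |ΔE| = |E_5 - E_10| = 1.632684 eV

Convert to wavelength using E = hc/λ with hc = 1239.84 eV·nm:
λ = hc/E = 1239.84 eV·nm / 1.632684 eV
λ = 759.39 nm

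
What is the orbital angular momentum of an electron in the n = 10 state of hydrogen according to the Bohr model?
1.05457e-33 J·s (or 10ℏ)

In the Bohr model, angular momentum is quantized:
L = nℏ

where ℏ = h/(2π) = 1.0545718e-34 J·s

For n = 10:
L = 10 × 1.0545718e-34 J·s
L = 1.05457e-33 J·s

This can also be written as L = 10ℏ.
The angular momentum is an integer multiple of the reduced Planck constant.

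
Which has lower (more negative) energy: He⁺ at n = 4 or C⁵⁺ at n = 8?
C⁵⁺ at n = 8 (E = -7.6532 eV)

Using E_n = -13.6057 Z² / n² eV:

He⁺ (Z = 2) at n = 4:
E = -13.6057 × 2² / 4² = -13.6057 × 4 / 16 = -3.4014250 eV

C⁵⁺ (Z = 6) at n = 8:
E = -13.6057 × 6² / 8² = -13.6057 × 36 / 64 = -7.6532063 eV

Since -7.6532063 eV < -3.4014250 eV,
C⁵⁺ at n = 8 is more tightly bound (requires more energy to ionize).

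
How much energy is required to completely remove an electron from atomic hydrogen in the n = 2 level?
3.40143 eV

The ionization energy is the energy needed to remove the electron completely (n → ∞).

For hydrogen, E_n = -13.6057 eV / n².

At n = 2: E_2 = -13.6057 / 2² = -3.40142500 eV
At n = ∞: E_∞ = 0 eV

Ionization energy = E_∞ - E_2 = 0 - (-3.40142500) = 3.40142500 eV
Ionization energy ≈ 3.40143 eV

This is also called the binding energy of the electron in state n = 2.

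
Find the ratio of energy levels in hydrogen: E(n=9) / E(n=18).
4.000

Using E_n = -13.6057 Z² / n² eV with Z = 1:

E_9 = -13.6057 / 9² = -13.6057 / 81 = -0.167971605 eV
E_18 = -13.6057 / 18² = -13.6057 / 324 = -0.041992901 eV

The ratio is:
E_9/E_18 = (-0.167971605) / (-0.041992901)
E_9/E_18 = (-13.6057/81) / (-13.6057/324)
E_9/E_18 = 324/81
E_9/E_18 = 4.000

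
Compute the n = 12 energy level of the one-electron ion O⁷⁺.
-6.0470 eV

For hydrogen-like ions, the energy levels scale with Z²:
E_n = -13.6057 Z² / n² eV

For O⁷⁺ (Z = 8) at n = 12:
E_12 = -13.6057 × 8² / 12²
E_12 = -13.6057 × 64 / 144
E_12 = -870.7648 / 144
E_12 = -6.0470 eV

The energy is 64 times more negative than hydrogen at the same n due to the stronger nuclear charge.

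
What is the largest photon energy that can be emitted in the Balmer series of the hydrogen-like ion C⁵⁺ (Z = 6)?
122.4513 eV

The series limit corresponds to the transition from n = ∞ to n = 2.
This is the highest energy (shortest wavelength) transition in the Balmer series.

E_∞ = 0 eV
E_2 = -13.6057 × 6² / 2² = -122.4513 eV

Energy at series limit:
ΔE = E_∞ - E_2 = 0 - (-122.4513) = 122.4513 eV

This energy equals the ionization energy from the n = 2 state of C⁵⁺.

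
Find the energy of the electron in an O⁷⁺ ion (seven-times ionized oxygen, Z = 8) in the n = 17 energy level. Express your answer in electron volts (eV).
-3.01 eV

The energy levels of a hydrogen-like atom are given by:
E_n = -13.6057 Z² / n² eV  (with Z = 8 for O⁷⁺)

For n = 17:
E_17 = -13.6057 × 8² / 17²
E_17 = -13.6057 × 64 / 289
E_17 = -3.01 eV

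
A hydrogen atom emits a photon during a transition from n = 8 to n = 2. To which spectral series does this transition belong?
Balmer series

The spectral series in hydrogen are named based on the final (lower) energy level:
- Lyman series: n_final = 1 (ultraviolet)
- Balmer series: n_final = 2 (visible/near-UV)
- Paschen series: n_final = 3 (infrared)
- Brackett series: n_final = 4 (infrared)
- Pfund series: n_final = 5 (far infrared)

Since this transition ends at n = 2, it belongs to the Balmer series.

For reference, this 8 → 2 line has photon energy
ΔE = 13.6057 eV × (1/2² - 1/8²) = 3.1888359 eV,
corresponding to wavelength λ = hc/ΔE = 1239.84 eV·nm / 3.1888359 eV = 388.806 nm in the visible/near-UV region.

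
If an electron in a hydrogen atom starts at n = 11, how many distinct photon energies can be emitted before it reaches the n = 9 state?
3

The electron can occupy levels n = 9, 10, ..., 11 during de-excitation — that is m = 11 - 9 + 1 = 3 distinct levels.

The number of distinct spectral lines equals the number of ways to choose 2 of these m levels (each pair gives one possible emission transition):

Number of lines = m(m-1)/2 = 3×2/2 = 3

These correspond to all possible transitions between the 3 levels:
11 → 10, 11 → 9, 10 → 9

Each transition produces a photon with a unique energy (and thus wavelength). This count does not depend on Z.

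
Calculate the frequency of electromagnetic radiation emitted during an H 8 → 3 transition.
3.14134e+14 Hz

First, find the transition energy:
E_8 = -13.6057 / 8² = -0.21258906 eV
E_3 = -13.6057 / 3² = -1.51174444 eV
|ΔE| = |E_3 - E_8| = 1.29915538 eV

Convert to Joules: E = 1.29915538 eV × (1.602177 × 10⁻¹⁹ J/eV) = 2.0814769e-19 J

Using E = hf:
f = E/h = 2.0814769e-19 J / (6.62607 × 10⁻³⁴ J·s)
f = 3.14134e+14 Hz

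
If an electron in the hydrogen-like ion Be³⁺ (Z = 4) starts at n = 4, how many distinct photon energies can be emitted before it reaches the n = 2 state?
3

The electron can occupy levels n = 2, 3, ..., 4 during de-excitation — that is m = 4 - 2 + 1 = 3 distinct levels.

The number of distinct spectral lines equals the number of ways to choose 2 of these m levels (each pair gives one possible emission transition):

Number of lines = m(m-1)/2 = 3×2/2 = 3

These correspond to all possible transitions between the 3 levels:
4 → 3, 4 → 2, 3 → 2

Each transition produces a photon with a unique energy (and thus wavelength). This count does not depend on Z.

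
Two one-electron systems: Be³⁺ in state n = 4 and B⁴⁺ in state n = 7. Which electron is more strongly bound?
Be³⁺ at n = 4 (E = -13.61 eV)

Using E_n = -13.6057 Z² / n² eV:

Be³⁺ (Z = 4) at n = 4:
E = -13.6057 × 4² / 4² = -13.6057 × 16 / 16 = -13.60570 eV

B⁴⁺ (Z = 5) at n = 7:
E = -13.6057 × 5² / 7² = -13.6057 × 25 / 49 = -6.94168 eV

Since -13.60570 eV < -6.94168 eV,
Be³⁺ at n = 4 is more tightly bound (requires more energy to ionize).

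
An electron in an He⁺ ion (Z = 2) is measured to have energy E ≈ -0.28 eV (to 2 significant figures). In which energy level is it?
n = 14

The exact energy levels follow E_n = -13.6057 Z² / n² eV with Z = 2.

The measured value (-0.28 eV) is reported to only 2 significant figures, so we must test candidate n values and see which one matches to that precision.

Candidate energies:
  n = 12:  E = -13.6057 × 2² / 12² = -0.37794 eV
  n = 13:  E = -13.6057 × 2² / 13² = -0.32203 eV
  n = 14:  E = -13.6057 × 2² / 14² = -0.27767 eV  ← matches
  n = 15:  E = -13.6057 × 2² / 15² = -0.24188 eV
  n = 16:  E = -13.6057 × 2² / 16² = -0.21259 eV

Checking against the measurement of -0.28 eV (2 sig figs), only n = 14 agrees:
E_14 = -0.27767 eV, which rounds to -0.28 eV ✓

Therefore n = 14.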